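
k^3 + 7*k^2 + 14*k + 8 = (k + 1)*(k + 2)*(k + 4)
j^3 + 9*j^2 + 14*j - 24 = (j - 1)*(j + 4)*(j + 6)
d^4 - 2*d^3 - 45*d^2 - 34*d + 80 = (d - 8)*(d - 1)*(d + 2)*(d + 5)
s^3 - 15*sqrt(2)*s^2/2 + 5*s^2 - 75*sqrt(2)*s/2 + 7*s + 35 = (s + 5)*(s - 7*sqrt(2))*(s - sqrt(2)/2)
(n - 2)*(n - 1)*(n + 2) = n^3 - n^2 - 4*n + 4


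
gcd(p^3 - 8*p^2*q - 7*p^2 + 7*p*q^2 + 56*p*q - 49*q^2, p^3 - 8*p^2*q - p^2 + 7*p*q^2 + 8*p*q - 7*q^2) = p^2 - 8*p*q + 7*q^2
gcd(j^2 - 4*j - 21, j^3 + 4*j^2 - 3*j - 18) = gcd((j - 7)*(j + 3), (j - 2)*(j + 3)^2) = j + 3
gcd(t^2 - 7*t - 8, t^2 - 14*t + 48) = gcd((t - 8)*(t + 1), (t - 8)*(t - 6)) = t - 8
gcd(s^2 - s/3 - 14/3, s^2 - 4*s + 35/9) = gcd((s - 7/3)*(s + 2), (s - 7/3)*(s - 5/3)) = s - 7/3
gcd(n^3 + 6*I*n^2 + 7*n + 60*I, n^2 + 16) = n + 4*I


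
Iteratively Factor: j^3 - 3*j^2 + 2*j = (j)*(j^2 - 3*j + 2) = j*(j - 1)*(j - 2)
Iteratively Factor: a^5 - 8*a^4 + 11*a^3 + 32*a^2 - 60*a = (a - 3)*(a^4 - 5*a^3 - 4*a^2 + 20*a) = (a - 3)*(a - 2)*(a^3 - 3*a^2 - 10*a) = (a - 3)*(a - 2)*(a + 2)*(a^2 - 5*a) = (a - 5)*(a - 3)*(a - 2)*(a + 2)*(a)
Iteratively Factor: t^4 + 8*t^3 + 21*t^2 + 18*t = (t)*(t^3 + 8*t^2 + 21*t + 18) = t*(t + 3)*(t^2 + 5*t + 6) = t*(t + 3)^2*(t + 2)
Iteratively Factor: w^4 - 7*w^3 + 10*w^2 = (w)*(w^3 - 7*w^2 + 10*w) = w*(w - 2)*(w^2 - 5*w) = w^2*(w - 2)*(w - 5)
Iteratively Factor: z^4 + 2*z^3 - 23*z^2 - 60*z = (z - 5)*(z^3 + 7*z^2 + 12*z) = z*(z - 5)*(z^2 + 7*z + 12) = z*(z - 5)*(z + 3)*(z + 4)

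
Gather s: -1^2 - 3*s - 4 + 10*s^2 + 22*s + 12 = 10*s^2 + 19*s + 7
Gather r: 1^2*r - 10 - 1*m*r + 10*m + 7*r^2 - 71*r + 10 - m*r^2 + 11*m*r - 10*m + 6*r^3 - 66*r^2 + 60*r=6*r^3 + r^2*(-m - 59) + r*(10*m - 10)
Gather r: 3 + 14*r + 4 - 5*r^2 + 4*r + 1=-5*r^2 + 18*r + 8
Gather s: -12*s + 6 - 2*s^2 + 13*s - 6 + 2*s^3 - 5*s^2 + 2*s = 2*s^3 - 7*s^2 + 3*s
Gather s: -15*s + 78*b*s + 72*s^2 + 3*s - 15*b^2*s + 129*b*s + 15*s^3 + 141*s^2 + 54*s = 15*s^3 + 213*s^2 + s*(-15*b^2 + 207*b + 42)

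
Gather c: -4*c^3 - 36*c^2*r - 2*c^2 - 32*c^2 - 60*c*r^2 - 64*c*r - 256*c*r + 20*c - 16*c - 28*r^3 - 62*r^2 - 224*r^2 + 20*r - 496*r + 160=-4*c^3 + c^2*(-36*r - 34) + c*(-60*r^2 - 320*r + 4) - 28*r^3 - 286*r^2 - 476*r + 160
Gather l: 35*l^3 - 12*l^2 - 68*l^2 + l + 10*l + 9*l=35*l^3 - 80*l^2 + 20*l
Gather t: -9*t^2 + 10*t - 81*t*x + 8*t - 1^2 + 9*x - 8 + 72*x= -9*t^2 + t*(18 - 81*x) + 81*x - 9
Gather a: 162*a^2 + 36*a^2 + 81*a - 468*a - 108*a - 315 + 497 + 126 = 198*a^2 - 495*a + 308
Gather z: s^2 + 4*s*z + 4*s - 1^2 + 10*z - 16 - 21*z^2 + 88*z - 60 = s^2 + 4*s - 21*z^2 + z*(4*s + 98) - 77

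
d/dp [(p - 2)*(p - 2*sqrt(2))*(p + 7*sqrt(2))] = 3*p^2 - 4*p + 10*sqrt(2)*p - 28 - 10*sqrt(2)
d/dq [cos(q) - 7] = -sin(q)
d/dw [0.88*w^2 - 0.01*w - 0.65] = 1.76*w - 0.01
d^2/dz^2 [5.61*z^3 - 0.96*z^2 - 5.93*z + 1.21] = 33.66*z - 1.92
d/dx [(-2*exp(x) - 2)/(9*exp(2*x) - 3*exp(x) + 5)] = (18*exp(2*x) + 36*exp(x) - 16)*exp(x)/(81*exp(4*x) - 54*exp(3*x) + 99*exp(2*x) - 30*exp(x) + 25)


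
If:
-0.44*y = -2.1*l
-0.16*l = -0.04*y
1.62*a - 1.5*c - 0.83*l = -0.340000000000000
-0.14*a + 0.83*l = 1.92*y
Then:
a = 0.00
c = 0.23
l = 0.00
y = 0.00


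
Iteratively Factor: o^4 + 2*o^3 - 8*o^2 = (o - 2)*(o^3 + 4*o^2) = (o - 2)*(o + 4)*(o^2) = o*(o - 2)*(o + 4)*(o)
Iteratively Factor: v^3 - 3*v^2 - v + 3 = (v - 3)*(v^2 - 1) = (v - 3)*(v + 1)*(v - 1)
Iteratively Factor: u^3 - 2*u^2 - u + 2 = (u - 2)*(u^2 - 1) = (u - 2)*(u - 1)*(u + 1)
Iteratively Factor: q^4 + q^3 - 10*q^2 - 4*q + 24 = (q - 2)*(q^3 + 3*q^2 - 4*q - 12) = (q - 2)*(q + 2)*(q^2 + q - 6) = (q - 2)^2*(q + 2)*(q + 3)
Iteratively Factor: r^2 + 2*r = (r)*(r + 2)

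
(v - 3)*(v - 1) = v^2 - 4*v + 3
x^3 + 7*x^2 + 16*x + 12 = (x + 2)^2*(x + 3)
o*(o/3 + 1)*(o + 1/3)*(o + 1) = o^4/3 + 13*o^3/9 + 13*o^2/9 + o/3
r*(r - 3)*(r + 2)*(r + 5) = r^4 + 4*r^3 - 11*r^2 - 30*r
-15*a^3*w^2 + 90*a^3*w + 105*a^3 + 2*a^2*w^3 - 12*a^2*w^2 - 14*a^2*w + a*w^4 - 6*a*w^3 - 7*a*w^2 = (-3*a + w)*(5*a + w)*(w - 7)*(a*w + a)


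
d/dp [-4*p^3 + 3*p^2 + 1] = 6*p*(1 - 2*p)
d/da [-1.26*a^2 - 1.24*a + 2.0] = -2.52*a - 1.24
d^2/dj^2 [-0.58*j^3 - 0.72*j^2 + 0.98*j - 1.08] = -3.48*j - 1.44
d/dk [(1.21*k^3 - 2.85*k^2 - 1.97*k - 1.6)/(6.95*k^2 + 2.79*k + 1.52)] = (8.4095*k^4 + 6.7518*k^3 + 11.2576*k^2 + 13.576*k + 1.4696)/(48.3025*k^4 + 38.781*k^3 + 28.9121*k^2 + 8.4816*k + 2.3104)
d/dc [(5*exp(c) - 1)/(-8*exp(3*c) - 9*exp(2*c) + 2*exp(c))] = (80*exp(3*c) + 21*exp(2*c) - 18*exp(c) + 2)*exp(-c)/(64*exp(4*c) + 144*exp(3*c) + 49*exp(2*c) - 36*exp(c) + 4)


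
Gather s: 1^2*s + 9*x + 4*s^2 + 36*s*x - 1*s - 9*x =4*s^2 + 36*s*x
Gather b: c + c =2*c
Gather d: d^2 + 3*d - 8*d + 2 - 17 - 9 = d^2 - 5*d - 24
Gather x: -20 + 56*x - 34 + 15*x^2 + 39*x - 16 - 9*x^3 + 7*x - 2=-9*x^3 + 15*x^2 + 102*x - 72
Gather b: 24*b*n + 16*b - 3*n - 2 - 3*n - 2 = b*(24*n + 16) - 6*n - 4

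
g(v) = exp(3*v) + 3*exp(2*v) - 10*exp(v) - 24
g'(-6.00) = -0.02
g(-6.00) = -24.02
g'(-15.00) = 0.00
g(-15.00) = -24.00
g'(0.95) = 66.12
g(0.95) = -12.51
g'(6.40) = 656163610.28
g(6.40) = 219079384.58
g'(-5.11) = -0.06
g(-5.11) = -24.06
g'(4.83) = 5981906.04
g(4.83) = 2008787.72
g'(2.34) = 3899.17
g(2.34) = 1314.28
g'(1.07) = 96.18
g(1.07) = -2.88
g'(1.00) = 77.41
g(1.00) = -8.93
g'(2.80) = 14799.31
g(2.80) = 5069.90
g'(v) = 3*exp(3*v) + 6*exp(2*v) - 10*exp(v)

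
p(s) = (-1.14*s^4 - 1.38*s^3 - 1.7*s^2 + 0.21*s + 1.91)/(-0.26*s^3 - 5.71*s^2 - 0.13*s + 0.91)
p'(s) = (0.78*s^2 + 11.42*s + 0.13)*(-1.14*s^4 - 1.38*s^3 - 1.7*s^2 + 0.21*s + 1.91)/(-0.26*s^3 - 5.71*s^2 - 0.13*s + 0.91)^2 + (-4.56*s^3 - 4.14*s^2 - 3.4*s + 0.21)/(-0.26*s^3 - 5.71*s^2 - 0.13*s + 0.91) = (0.2964*s^6 + 13.0188*s^5 + 7.8824*s^4 - 3.6816*s^3 - 0.8575*s^2 + 18.7182*s + 0.4394)/(0.0676*s^6 + 2.9692*s^5 + 32.6717*s^4 + 1.0114*s^3 - 10.3753*s^2 - 0.2366*s + 0.8281)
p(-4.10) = 3.32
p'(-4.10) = -1.92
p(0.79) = 0.04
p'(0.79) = 2.41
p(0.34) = 8.77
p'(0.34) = 175.94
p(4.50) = 4.50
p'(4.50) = 1.52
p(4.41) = 4.36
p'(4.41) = 1.51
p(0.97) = 0.36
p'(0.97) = 1.41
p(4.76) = 4.90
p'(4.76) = 1.58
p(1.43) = 0.86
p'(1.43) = 0.93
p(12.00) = 20.65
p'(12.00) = 2.65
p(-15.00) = 132.15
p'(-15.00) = -37.30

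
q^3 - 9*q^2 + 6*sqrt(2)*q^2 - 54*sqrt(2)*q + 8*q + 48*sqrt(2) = (q - 8)*(q - 1)*(q + 6*sqrt(2))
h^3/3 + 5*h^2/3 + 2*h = h*(h/3 + 1)*(h + 2)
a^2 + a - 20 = (a - 4)*(a + 5)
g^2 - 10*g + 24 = (g - 6)*(g - 4)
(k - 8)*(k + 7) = k^2 - k - 56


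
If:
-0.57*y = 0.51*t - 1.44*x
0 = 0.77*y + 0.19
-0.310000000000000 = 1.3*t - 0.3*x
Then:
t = -0.28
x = -0.20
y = -0.25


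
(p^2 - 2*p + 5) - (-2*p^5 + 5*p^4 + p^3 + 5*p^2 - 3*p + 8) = 2*p^5 - 5*p^4 - p^3 - 4*p^2 + p - 3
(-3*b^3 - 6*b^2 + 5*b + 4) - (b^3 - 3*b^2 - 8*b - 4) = -4*b^3 - 3*b^2 + 13*b + 8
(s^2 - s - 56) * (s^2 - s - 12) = s^4 - 2*s^3 - 67*s^2 + 68*s + 672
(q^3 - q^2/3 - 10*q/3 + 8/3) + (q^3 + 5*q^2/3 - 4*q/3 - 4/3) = 2*q^3 + 4*q^2/3 - 14*q/3 + 4/3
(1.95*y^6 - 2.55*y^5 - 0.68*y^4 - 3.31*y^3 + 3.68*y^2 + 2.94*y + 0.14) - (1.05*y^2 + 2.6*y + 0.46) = 1.95*y^6 - 2.55*y^5 - 0.68*y^4 - 3.31*y^3 + 2.63*y^2 + 0.34*y - 0.32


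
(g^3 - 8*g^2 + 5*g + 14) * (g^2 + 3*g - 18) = g^5 - 5*g^4 - 37*g^3 + 173*g^2 - 48*g - 252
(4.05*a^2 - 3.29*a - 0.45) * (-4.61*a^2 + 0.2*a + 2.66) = -18.6705*a^4 + 15.9769*a^3 + 12.1895*a^2 - 8.8414*a - 1.197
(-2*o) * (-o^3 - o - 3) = 2*o^4 + 2*o^2 + 6*o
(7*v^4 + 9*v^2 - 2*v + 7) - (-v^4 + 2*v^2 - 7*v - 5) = 8*v^4 + 7*v^2 + 5*v + 12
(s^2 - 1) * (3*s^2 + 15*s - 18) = 3*s^4 + 15*s^3 - 21*s^2 - 15*s + 18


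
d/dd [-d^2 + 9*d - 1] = 9 - 2*d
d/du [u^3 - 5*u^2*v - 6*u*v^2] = 3*u^2 - 10*u*v - 6*v^2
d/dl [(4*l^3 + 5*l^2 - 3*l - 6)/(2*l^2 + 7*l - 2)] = (8*l^4 + 56*l^3 + 17*l^2 + 4*l + 48)/(4*l^4 + 28*l^3 + 41*l^2 - 28*l + 4)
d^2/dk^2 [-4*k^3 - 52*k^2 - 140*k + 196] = -24*k - 104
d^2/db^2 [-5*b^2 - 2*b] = -10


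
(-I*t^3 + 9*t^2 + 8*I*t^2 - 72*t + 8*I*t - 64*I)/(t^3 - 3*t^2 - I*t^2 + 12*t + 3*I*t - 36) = (-I*t^3 + t^2*(9 + 8*I) + 8*t*(-9 + I) - 64*I)/(t^3 - t^2*(3 + I) + 3*t*(4 + I) - 36)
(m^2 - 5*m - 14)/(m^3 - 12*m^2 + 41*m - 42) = (m + 2)/(m^2 - 5*m + 6)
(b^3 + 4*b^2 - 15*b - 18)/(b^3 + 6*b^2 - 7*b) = (b^3 + 4*b^2 - 15*b - 18)/(b*(b^2 + 6*b - 7))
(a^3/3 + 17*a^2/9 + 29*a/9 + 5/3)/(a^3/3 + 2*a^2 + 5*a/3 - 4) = (3*a^2 + 8*a + 5)/(3*(a^2 + 3*a - 4))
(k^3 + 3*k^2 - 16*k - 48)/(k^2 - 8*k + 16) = (k^2 + 7*k + 12)/(k - 4)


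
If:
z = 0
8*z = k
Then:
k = 0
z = 0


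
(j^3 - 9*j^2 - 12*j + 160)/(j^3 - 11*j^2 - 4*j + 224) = (j - 5)/(j - 7)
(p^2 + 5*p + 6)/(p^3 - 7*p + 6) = (p + 2)/(p^2 - 3*p + 2)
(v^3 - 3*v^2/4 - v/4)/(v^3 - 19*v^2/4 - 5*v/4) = (v - 1)/(v - 5)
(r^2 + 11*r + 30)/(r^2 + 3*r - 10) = (r + 6)/(r - 2)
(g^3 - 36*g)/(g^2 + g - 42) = g*(g + 6)/(g + 7)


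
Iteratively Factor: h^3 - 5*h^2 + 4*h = (h - 4)*(h^2 - h) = h*(h - 4)*(h - 1)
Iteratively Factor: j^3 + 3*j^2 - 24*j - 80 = (j + 4)*(j^2 - j - 20) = (j + 4)^2*(j - 5)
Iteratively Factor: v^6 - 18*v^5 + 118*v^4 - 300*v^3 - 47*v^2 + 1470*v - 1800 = (v - 3)*(v^5 - 15*v^4 + 73*v^3 - 81*v^2 - 290*v + 600) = (v - 5)*(v - 3)*(v^4 - 10*v^3 + 23*v^2 + 34*v - 120) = (v - 5)*(v - 3)^2*(v^3 - 7*v^2 + 2*v + 40) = (v - 5)^2*(v - 3)^2*(v^2 - 2*v - 8) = (v - 5)^2*(v - 4)*(v - 3)^2*(v + 2)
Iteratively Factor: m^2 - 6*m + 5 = (m - 5)*(m - 1)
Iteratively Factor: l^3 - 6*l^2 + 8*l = (l - 4)*(l^2 - 2*l) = l*(l - 4)*(l - 2)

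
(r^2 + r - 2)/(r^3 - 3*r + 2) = 1/(r - 1)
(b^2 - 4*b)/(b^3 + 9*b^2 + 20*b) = (b - 4)/(b^2 + 9*b + 20)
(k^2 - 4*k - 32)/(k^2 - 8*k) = (k + 4)/k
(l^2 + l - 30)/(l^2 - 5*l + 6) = (l^2 + l - 30)/(l^2 - 5*l + 6)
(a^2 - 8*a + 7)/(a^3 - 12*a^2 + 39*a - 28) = 1/(a - 4)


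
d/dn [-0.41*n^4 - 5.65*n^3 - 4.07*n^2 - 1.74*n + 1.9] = -1.64*n^3 - 16.95*n^2 - 8.14*n - 1.74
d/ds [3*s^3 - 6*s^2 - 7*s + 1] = 9*s^2 - 12*s - 7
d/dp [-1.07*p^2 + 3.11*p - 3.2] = 3.11 - 2.14*p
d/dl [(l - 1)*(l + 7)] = 2*l + 6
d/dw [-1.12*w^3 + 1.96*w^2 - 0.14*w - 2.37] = -3.36*w^2 + 3.92*w - 0.14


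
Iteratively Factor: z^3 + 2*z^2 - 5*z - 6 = (z + 3)*(z^2 - z - 2) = (z - 2)*(z + 3)*(z + 1)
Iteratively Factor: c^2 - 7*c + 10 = (c - 2)*(c - 5)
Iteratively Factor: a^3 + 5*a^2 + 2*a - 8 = (a + 2)*(a^2 + 3*a - 4) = (a + 2)*(a + 4)*(a - 1)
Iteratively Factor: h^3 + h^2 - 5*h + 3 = (h - 1)*(h^2 + 2*h - 3) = (h - 1)^2*(h + 3)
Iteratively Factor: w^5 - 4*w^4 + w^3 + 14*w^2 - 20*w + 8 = (w - 2)*(w^4 - 2*w^3 - 3*w^2 + 8*w - 4) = (w - 2)^2*(w^3 - 3*w + 2) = (w - 2)^2*(w - 1)*(w^2 + w - 2) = (w - 2)^2*(w - 1)*(w + 2)*(w - 1)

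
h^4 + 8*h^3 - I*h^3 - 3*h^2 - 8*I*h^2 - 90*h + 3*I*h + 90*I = (h - 3)*(h + 5)*(h + 6)*(h - I)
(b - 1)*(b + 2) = b^2 + b - 2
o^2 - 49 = (o - 7)*(o + 7)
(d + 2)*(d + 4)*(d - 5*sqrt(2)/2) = d^3 - 5*sqrt(2)*d^2/2 + 6*d^2 - 15*sqrt(2)*d + 8*d - 20*sqrt(2)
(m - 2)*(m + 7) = m^2 + 5*m - 14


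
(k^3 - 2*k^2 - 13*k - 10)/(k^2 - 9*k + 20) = (k^2 + 3*k + 2)/(k - 4)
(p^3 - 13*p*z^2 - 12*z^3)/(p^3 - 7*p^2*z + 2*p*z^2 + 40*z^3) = (-p^2 - 4*p*z - 3*z^2)/(-p^2 + 3*p*z + 10*z^2)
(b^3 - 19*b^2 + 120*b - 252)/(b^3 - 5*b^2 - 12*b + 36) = (b^2 - 13*b + 42)/(b^2 + b - 6)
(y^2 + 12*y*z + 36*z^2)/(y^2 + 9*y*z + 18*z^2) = (y + 6*z)/(y + 3*z)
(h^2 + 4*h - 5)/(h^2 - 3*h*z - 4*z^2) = (-h^2 - 4*h + 5)/(-h^2 + 3*h*z + 4*z^2)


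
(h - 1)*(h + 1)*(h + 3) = h^3 + 3*h^2 - h - 3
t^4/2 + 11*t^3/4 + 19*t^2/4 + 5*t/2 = t*(t/2 + 1)*(t + 1)*(t + 5/2)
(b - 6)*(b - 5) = b^2 - 11*b + 30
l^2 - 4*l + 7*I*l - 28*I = (l - 4)*(l + 7*I)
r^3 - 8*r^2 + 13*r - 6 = (r - 6)*(r - 1)^2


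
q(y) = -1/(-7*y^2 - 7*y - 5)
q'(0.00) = -0.28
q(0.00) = 0.20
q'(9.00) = 0.00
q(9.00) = 0.00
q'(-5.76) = 0.00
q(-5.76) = 0.01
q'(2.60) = -0.01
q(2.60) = 0.01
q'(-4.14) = 0.01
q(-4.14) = 0.01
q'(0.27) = -0.20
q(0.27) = 0.14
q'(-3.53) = 0.01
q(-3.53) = 0.01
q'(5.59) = -0.00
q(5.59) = 0.00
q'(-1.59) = 0.11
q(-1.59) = 0.09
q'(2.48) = -0.01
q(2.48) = 0.02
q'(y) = -(14*y + 7)/(-7*y^2 - 7*y - 5)^2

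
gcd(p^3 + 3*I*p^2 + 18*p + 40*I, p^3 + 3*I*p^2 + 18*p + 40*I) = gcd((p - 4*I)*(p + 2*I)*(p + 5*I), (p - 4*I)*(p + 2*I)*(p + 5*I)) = p^3 + 3*I*p^2 + 18*p + 40*I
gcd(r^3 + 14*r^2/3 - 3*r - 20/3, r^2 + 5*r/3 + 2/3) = r + 1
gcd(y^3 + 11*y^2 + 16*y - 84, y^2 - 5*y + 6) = y - 2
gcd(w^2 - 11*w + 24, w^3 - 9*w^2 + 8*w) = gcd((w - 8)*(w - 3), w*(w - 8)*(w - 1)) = w - 8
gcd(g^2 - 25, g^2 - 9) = 1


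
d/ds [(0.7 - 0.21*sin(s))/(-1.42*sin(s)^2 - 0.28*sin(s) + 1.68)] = (-0.2982*sin(s)^2 + 1.988*sin(s) - 0.1568)*cos(s)/(2.0164*sin(s)^4 + 0.7952*sin(s)^3 - 4.6928*sin(s)^2 - 0.9408*sin(s) + 2.8224)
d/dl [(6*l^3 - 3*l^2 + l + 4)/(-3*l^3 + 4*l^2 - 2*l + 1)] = (15*l^4 - 18*l^3 + 56*l^2 - 38*l + 9)/(9*l^6 - 24*l^5 + 28*l^4 - 22*l^3 + 12*l^2 - 4*l + 1)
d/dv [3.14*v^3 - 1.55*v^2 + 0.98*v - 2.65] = 9.42*v^2 - 3.1*v + 0.98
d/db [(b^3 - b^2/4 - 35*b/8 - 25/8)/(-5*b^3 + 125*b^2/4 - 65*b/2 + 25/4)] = 3*(64*b^4 - 232*b^3 + 249*b^2 + 410*b - 275)/(10*(16*b^6 - 200*b^5 + 833*b^4 - 1340*b^3 + 926*b^2 - 260*b + 25))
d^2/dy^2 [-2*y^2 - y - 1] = -4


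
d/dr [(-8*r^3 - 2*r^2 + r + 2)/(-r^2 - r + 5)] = (8*r^4 + 16*r^3 - 117*r^2 - 16*r + 7)/(r^4 + 2*r^3 - 9*r^2 - 10*r + 25)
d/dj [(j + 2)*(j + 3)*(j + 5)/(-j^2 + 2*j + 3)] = (-j^4 + 4*j^3 + 60*j^2 + 120*j + 33)/(j^4 - 4*j^3 - 2*j^2 + 12*j + 9)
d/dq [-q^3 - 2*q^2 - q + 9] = -3*q^2 - 4*q - 1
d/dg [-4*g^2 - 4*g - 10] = -8*g - 4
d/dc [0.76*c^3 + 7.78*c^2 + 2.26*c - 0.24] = 2.28*c^2 + 15.56*c + 2.26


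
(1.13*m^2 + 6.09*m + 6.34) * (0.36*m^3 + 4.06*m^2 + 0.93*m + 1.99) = 0.4068*m^5 + 6.7802*m^4 + 28.0587*m^3 + 33.6528*m^2 + 18.0153*m + 12.6166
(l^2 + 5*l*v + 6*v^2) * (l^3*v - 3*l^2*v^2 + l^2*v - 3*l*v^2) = l^5*v + 2*l^4*v^2 + l^4*v - 9*l^3*v^3 + 2*l^3*v^2 - 18*l^2*v^4 - 9*l^2*v^3 - 18*l*v^4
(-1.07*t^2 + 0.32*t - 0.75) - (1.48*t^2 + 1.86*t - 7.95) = -2.55*t^2 - 1.54*t + 7.2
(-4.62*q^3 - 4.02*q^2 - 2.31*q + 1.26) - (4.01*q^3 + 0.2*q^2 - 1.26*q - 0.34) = -8.63*q^3 - 4.22*q^2 - 1.05*q + 1.6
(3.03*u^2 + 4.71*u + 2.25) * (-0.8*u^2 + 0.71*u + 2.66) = -2.424*u^4 - 1.6167*u^3 + 9.6039*u^2 + 14.1261*u + 5.985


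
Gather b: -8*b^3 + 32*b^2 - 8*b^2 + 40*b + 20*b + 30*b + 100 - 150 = -8*b^3 + 24*b^2 + 90*b - 50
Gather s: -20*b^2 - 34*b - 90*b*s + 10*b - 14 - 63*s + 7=-20*b^2 - 24*b + s*(-90*b - 63) - 7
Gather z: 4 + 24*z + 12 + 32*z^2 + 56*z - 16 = 32*z^2 + 80*z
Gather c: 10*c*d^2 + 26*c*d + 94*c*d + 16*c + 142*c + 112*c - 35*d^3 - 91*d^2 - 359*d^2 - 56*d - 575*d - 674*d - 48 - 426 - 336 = c*(10*d^2 + 120*d + 270) - 35*d^3 - 450*d^2 - 1305*d - 810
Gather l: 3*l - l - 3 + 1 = 2*l - 2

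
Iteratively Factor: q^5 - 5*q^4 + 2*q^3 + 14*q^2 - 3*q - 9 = (q + 1)*(q^4 - 6*q^3 + 8*q^2 + 6*q - 9) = (q - 3)*(q + 1)*(q^3 - 3*q^2 - q + 3) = (q - 3)*(q + 1)^2*(q^2 - 4*q + 3) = (q - 3)^2*(q + 1)^2*(q - 1)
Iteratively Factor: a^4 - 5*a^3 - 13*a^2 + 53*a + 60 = (a - 5)*(a^3 - 13*a - 12) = (a - 5)*(a + 1)*(a^2 - a - 12) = (a - 5)*(a + 1)*(a + 3)*(a - 4)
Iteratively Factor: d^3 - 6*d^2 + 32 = (d - 4)*(d^2 - 2*d - 8) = (d - 4)^2*(d + 2)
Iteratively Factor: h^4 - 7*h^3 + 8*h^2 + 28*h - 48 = (h - 3)*(h^3 - 4*h^2 - 4*h + 16) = (h - 4)*(h - 3)*(h^2 - 4) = (h - 4)*(h - 3)*(h + 2)*(h - 2)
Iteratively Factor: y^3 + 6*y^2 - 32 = (y + 4)*(y^2 + 2*y - 8) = (y - 2)*(y + 4)*(y + 4)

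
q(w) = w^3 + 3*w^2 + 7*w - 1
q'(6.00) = 151.00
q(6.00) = 365.00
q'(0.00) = 7.00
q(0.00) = -1.00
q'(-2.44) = 10.22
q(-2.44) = -14.75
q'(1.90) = 29.23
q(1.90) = 29.99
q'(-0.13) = 6.27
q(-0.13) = -1.86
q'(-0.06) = 6.65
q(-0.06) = -1.41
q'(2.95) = 50.81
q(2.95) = 71.43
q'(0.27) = 8.84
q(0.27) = 1.13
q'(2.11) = 33.02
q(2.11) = 36.52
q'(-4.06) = 32.09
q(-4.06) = -46.89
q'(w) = 3*w^2 + 6*w + 7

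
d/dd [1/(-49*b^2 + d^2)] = -2*d/(49*b^2 - d^2)^2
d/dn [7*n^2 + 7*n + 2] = 14*n + 7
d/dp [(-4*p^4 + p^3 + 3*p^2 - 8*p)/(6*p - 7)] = (-72*p^4 + 124*p^3 - 3*p^2 - 42*p + 56)/(36*p^2 - 84*p + 49)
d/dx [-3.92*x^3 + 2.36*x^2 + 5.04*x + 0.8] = -11.76*x^2 + 4.72*x + 5.04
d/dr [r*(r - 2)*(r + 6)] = 3*r^2 + 8*r - 12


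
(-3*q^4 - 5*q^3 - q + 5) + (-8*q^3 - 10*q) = -3*q^4 - 13*q^3 - 11*q + 5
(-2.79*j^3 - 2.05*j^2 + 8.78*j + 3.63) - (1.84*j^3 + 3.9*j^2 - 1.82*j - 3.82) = -4.63*j^3 - 5.95*j^2 + 10.6*j + 7.45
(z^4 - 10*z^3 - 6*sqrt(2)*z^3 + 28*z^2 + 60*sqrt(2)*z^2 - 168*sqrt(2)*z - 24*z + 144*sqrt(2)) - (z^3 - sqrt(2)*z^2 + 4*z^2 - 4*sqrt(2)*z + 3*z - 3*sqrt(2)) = z^4 - 11*z^3 - 6*sqrt(2)*z^3 + 24*z^2 + 61*sqrt(2)*z^2 - 164*sqrt(2)*z - 27*z + 147*sqrt(2)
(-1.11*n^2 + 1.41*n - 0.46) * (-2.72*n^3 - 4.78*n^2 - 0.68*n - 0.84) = 3.0192*n^5 + 1.4706*n^4 - 4.7338*n^3 + 2.1724*n^2 - 0.8716*n + 0.3864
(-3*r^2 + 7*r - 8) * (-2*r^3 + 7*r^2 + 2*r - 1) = 6*r^5 - 35*r^4 + 59*r^3 - 39*r^2 - 23*r + 8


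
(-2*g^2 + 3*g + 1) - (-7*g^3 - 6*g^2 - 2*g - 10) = 7*g^3 + 4*g^2 + 5*g + 11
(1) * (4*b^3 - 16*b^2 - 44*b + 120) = 4*b^3 - 16*b^2 - 44*b + 120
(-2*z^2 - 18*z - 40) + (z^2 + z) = -z^2 - 17*z - 40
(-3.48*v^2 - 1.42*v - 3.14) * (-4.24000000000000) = 14.7552*v^2 + 6.0208*v + 13.3136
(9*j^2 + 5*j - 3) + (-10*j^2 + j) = -j^2 + 6*j - 3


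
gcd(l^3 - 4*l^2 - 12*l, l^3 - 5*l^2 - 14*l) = l^2 + 2*l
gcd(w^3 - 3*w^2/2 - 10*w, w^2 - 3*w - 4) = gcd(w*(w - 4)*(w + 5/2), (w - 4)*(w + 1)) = w - 4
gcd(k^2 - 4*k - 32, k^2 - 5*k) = 1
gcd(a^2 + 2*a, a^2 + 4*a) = a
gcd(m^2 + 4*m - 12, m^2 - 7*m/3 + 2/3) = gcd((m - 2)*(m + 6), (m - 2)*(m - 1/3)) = m - 2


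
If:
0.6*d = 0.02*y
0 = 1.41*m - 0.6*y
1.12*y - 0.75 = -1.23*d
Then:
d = 0.02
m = 0.27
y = 0.65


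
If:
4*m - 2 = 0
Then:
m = 1/2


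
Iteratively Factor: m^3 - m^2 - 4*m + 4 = (m - 2)*(m^2 + m - 2) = (m - 2)*(m + 2)*(m - 1)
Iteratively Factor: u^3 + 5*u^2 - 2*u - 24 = (u + 4)*(u^2 + u - 6) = (u - 2)*(u + 4)*(u + 3)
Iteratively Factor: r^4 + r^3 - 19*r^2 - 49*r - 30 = (r + 2)*(r^3 - r^2 - 17*r - 15) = (r + 1)*(r + 2)*(r^2 - 2*r - 15) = (r - 5)*(r + 1)*(r + 2)*(r + 3)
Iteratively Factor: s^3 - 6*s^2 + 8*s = (s - 4)*(s^2 - 2*s) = (s - 4)*(s - 2)*(s)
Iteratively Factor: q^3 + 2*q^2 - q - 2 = (q + 2)*(q^2 - 1) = (q + 1)*(q + 2)*(q - 1)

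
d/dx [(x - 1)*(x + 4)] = 2*x + 3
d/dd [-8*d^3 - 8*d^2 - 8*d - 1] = -24*d^2 - 16*d - 8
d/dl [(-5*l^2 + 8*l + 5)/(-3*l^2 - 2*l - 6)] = 2*(17*l^2 + 45*l - 19)/(9*l^4 + 12*l^3 + 40*l^2 + 24*l + 36)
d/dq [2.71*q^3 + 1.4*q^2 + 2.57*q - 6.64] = 8.13*q^2 + 2.8*q + 2.57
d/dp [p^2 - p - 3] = 2*p - 1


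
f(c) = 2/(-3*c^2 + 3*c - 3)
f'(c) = 2*(6*c - 3)/(-3*c^2 + 3*c - 3)^2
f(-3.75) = -0.04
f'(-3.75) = -0.02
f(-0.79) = -0.28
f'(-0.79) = -0.30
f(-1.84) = -0.11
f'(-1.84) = -0.08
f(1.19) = -0.54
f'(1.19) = 0.61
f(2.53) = -0.14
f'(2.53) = 0.11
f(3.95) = -0.05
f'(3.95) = 0.03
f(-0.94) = -0.24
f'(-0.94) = -0.24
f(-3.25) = -0.05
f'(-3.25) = -0.02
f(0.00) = -0.67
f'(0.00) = -0.67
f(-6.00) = -0.02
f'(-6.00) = 0.00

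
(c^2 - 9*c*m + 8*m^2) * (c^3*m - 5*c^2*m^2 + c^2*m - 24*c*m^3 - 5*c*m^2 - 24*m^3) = c^5*m - 14*c^4*m^2 + c^4*m + 29*c^3*m^3 - 14*c^3*m^2 + 176*c^2*m^4 + 29*c^2*m^3 - 192*c*m^5 + 176*c*m^4 - 192*m^5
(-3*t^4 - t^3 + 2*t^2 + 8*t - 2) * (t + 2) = -3*t^5 - 7*t^4 + 12*t^2 + 14*t - 4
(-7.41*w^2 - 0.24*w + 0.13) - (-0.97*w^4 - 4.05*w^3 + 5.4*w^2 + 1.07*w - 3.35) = 0.97*w^4 + 4.05*w^3 - 12.81*w^2 - 1.31*w + 3.48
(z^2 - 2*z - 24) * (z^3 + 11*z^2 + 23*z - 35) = z^5 + 9*z^4 - 23*z^3 - 345*z^2 - 482*z + 840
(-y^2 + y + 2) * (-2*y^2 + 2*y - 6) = 2*y^4 - 4*y^3 + 4*y^2 - 2*y - 12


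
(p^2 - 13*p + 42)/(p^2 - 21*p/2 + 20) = 2*(p^2 - 13*p + 42)/(2*p^2 - 21*p + 40)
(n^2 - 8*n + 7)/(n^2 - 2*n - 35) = (n - 1)/(n + 5)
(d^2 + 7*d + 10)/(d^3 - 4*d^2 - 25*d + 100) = (d + 2)/(d^2 - 9*d + 20)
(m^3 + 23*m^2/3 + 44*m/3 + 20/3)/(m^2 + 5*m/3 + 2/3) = (m^2 + 7*m + 10)/(m + 1)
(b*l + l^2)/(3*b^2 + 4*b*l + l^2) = l/(3*b + l)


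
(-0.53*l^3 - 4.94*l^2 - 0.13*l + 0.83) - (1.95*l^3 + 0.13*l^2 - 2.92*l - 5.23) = -2.48*l^3 - 5.07*l^2 + 2.79*l + 6.06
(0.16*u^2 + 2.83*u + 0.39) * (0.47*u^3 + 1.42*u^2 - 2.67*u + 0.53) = 0.0752*u^5 + 1.5573*u^4 + 3.7747*u^3 - 6.9175*u^2 + 0.4586*u + 0.2067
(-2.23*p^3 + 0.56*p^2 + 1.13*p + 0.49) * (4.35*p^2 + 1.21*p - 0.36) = -9.7005*p^5 - 0.2623*p^4 + 6.3959*p^3 + 3.2972*p^2 + 0.1861*p - 0.1764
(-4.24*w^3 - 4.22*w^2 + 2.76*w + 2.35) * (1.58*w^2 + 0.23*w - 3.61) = -6.6992*w^5 - 7.6428*w^4 + 18.6966*w^3 + 19.582*w^2 - 9.4231*w - 8.4835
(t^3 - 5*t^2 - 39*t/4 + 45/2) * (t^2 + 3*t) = t^5 - 2*t^4 - 99*t^3/4 - 27*t^2/4 + 135*t/2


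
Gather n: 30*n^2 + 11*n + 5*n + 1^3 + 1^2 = 30*n^2 + 16*n + 2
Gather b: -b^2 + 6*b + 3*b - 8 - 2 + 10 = -b^2 + 9*b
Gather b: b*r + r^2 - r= b*r + r^2 - r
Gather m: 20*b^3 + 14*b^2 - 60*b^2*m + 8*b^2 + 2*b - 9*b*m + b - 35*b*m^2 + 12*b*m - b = 20*b^3 + 22*b^2 - 35*b*m^2 + 2*b + m*(-60*b^2 + 3*b)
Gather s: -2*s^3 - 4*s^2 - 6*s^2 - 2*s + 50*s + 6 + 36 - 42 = -2*s^3 - 10*s^2 + 48*s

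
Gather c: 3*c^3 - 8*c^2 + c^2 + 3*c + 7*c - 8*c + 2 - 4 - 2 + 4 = 3*c^3 - 7*c^2 + 2*c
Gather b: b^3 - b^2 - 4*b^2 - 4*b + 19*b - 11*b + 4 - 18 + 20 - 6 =b^3 - 5*b^2 + 4*b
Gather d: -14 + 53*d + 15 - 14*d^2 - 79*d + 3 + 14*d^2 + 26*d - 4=0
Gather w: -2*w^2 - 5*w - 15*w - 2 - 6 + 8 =-2*w^2 - 20*w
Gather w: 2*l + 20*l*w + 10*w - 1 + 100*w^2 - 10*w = 20*l*w + 2*l + 100*w^2 - 1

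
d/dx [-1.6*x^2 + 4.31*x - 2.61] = 4.31 - 3.2*x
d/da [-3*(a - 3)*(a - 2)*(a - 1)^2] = -12*a^3 + 63*a^2 - 102*a + 51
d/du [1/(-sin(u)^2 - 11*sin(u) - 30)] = (2*sin(u) + 11)*cos(u)/(sin(u)^2 + 11*sin(u) + 30)^2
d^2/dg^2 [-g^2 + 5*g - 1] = -2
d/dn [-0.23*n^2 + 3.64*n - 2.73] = 3.64 - 0.46*n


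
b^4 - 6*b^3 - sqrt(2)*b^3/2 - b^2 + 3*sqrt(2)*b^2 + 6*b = b*(b - 6)*(b - sqrt(2))*(b + sqrt(2)/2)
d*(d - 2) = d^2 - 2*d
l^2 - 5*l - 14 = (l - 7)*(l + 2)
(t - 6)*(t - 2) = t^2 - 8*t + 12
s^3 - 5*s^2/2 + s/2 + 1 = (s - 2)*(s - 1)*(s + 1/2)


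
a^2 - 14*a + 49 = (a - 7)^2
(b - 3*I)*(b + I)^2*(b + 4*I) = b^4 + 3*I*b^3 + 9*b^2 + 23*I*b - 12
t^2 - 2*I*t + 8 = (t - 4*I)*(t + 2*I)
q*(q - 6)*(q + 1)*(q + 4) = q^4 - q^3 - 26*q^2 - 24*q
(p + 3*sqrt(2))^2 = p^2 + 6*sqrt(2)*p + 18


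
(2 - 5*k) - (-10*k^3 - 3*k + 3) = 10*k^3 - 2*k - 1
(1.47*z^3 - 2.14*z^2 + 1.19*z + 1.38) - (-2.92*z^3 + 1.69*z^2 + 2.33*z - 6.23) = 4.39*z^3 - 3.83*z^2 - 1.14*z + 7.61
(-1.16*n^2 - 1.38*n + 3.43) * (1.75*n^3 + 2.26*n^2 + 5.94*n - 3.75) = -2.03*n^5 - 5.0366*n^4 - 4.0067*n^3 + 3.9046*n^2 + 25.5492*n - 12.8625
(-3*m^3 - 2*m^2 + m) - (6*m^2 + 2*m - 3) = -3*m^3 - 8*m^2 - m + 3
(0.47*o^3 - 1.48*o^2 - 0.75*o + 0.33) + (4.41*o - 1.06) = 0.47*o^3 - 1.48*o^2 + 3.66*o - 0.73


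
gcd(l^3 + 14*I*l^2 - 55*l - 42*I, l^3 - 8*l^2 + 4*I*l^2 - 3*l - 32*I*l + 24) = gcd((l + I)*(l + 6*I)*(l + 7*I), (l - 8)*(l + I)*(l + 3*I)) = l + I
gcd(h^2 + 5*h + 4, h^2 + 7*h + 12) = h + 4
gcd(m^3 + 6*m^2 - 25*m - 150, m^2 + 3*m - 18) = m + 6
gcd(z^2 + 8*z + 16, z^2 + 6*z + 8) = z + 4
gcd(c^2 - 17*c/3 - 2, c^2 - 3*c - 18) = c - 6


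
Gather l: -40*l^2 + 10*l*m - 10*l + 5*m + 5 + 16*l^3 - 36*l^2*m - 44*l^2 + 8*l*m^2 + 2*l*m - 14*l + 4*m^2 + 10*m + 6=16*l^3 + l^2*(-36*m - 84) + l*(8*m^2 + 12*m - 24) + 4*m^2 + 15*m + 11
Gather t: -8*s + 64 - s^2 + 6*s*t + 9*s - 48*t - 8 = -s^2 + s + t*(6*s - 48) + 56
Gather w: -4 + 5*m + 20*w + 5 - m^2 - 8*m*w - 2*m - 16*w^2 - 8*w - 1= -m^2 + 3*m - 16*w^2 + w*(12 - 8*m)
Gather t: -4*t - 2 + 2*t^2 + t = 2*t^2 - 3*t - 2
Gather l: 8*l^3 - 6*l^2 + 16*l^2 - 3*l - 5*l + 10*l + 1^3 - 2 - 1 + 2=8*l^3 + 10*l^2 + 2*l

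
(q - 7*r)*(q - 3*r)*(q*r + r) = q^3*r - 10*q^2*r^2 + q^2*r + 21*q*r^3 - 10*q*r^2 + 21*r^3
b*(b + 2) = b^2 + 2*b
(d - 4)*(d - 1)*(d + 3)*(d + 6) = d^4 + 4*d^3 - 23*d^2 - 54*d + 72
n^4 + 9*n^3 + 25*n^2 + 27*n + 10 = (n + 1)^2*(n + 2)*(n + 5)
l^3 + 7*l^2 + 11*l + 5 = (l + 1)^2*(l + 5)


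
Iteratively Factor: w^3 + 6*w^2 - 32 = (w + 4)*(w^2 + 2*w - 8) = (w + 4)^2*(w - 2)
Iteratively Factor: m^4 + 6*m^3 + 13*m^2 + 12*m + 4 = (m + 2)*(m^3 + 4*m^2 + 5*m + 2) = (m + 1)*(m + 2)*(m^2 + 3*m + 2) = (m + 1)*(m + 2)^2*(m + 1)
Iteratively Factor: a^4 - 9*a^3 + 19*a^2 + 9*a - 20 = (a - 4)*(a^3 - 5*a^2 - a + 5) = (a - 4)*(a - 1)*(a^2 - 4*a - 5) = (a - 5)*(a - 4)*(a - 1)*(a + 1)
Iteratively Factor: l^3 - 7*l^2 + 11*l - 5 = (l - 5)*(l^2 - 2*l + 1) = (l - 5)*(l - 1)*(l - 1)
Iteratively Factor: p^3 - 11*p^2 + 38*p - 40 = (p - 4)*(p^2 - 7*p + 10) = (p - 5)*(p - 4)*(p - 2)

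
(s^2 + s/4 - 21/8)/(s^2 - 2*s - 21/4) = (-8*s^2 - 2*s + 21)/(2*(-4*s^2 + 8*s + 21))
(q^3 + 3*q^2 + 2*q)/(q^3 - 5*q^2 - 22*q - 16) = q/(q - 8)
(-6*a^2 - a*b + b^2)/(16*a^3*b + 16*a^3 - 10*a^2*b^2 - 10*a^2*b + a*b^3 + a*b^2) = (-6*a^2 - a*b + b^2)/(a*(16*a^2*b + 16*a^2 - 10*a*b^2 - 10*a*b + b^3 + b^2))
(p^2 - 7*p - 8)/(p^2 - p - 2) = (p - 8)/(p - 2)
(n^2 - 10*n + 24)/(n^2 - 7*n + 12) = (n - 6)/(n - 3)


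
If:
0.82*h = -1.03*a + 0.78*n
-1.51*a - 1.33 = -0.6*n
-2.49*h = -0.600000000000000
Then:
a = -1.64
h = 0.24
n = -1.91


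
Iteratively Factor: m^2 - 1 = (m - 1)*(m + 1)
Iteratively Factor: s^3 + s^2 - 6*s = (s - 2)*(s^2 + 3*s) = s*(s - 2)*(s + 3)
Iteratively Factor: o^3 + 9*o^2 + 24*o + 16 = (o + 4)*(o^2 + 5*o + 4) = (o + 1)*(o + 4)*(o + 4)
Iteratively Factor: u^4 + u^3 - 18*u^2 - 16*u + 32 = (u + 4)*(u^3 - 3*u^2 - 6*u + 8) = (u - 1)*(u + 4)*(u^2 - 2*u - 8) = (u - 4)*(u - 1)*(u + 4)*(u + 2)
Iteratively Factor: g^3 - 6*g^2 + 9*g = (g)*(g^2 - 6*g + 9) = g*(g - 3)*(g - 3)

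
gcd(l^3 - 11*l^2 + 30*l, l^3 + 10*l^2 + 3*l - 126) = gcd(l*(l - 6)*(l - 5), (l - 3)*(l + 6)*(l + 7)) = 1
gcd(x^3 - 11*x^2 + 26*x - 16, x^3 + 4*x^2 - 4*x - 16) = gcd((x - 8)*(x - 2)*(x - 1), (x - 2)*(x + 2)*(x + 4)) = x - 2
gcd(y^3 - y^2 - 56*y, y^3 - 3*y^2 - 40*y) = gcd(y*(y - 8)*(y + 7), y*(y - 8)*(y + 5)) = y^2 - 8*y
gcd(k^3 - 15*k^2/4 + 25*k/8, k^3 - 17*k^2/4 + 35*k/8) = k^2 - 5*k/2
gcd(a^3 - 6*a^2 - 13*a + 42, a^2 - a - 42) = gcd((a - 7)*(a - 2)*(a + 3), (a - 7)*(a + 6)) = a - 7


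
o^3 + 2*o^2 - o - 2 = (o - 1)*(o + 1)*(o + 2)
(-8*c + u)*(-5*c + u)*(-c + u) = -40*c^3 + 53*c^2*u - 14*c*u^2 + u^3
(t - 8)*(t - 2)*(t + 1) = t^3 - 9*t^2 + 6*t + 16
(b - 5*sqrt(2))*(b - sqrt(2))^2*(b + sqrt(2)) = b^4 - 6*sqrt(2)*b^3 + 8*b^2 + 12*sqrt(2)*b - 20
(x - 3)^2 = x^2 - 6*x + 9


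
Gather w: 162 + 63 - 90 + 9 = 144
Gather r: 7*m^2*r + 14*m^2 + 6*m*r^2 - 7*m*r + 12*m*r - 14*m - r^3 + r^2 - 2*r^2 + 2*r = 14*m^2 - 14*m - r^3 + r^2*(6*m - 1) + r*(7*m^2 + 5*m + 2)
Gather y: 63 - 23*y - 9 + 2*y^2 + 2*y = 2*y^2 - 21*y + 54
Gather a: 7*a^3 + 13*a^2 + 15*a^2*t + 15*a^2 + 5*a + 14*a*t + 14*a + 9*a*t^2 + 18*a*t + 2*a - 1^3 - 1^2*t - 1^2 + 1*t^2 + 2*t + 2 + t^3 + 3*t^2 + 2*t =7*a^3 + a^2*(15*t + 28) + a*(9*t^2 + 32*t + 21) + t^3 + 4*t^2 + 3*t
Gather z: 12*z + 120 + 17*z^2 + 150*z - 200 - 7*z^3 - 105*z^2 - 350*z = -7*z^3 - 88*z^2 - 188*z - 80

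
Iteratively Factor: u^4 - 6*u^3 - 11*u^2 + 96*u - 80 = (u - 4)*(u^3 - 2*u^2 - 19*u + 20) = (u - 5)*(u - 4)*(u^2 + 3*u - 4) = (u - 5)*(u - 4)*(u - 1)*(u + 4)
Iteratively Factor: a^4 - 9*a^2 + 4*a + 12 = (a - 2)*(a^3 + 2*a^2 - 5*a - 6) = (a - 2)*(a + 1)*(a^2 + a - 6) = (a - 2)*(a + 1)*(a + 3)*(a - 2)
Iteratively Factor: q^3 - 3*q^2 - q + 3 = (q + 1)*(q^2 - 4*q + 3) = (q - 1)*(q + 1)*(q - 3)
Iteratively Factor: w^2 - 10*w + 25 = (w - 5)*(w - 5)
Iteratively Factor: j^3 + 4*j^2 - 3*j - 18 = (j + 3)*(j^2 + j - 6) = (j - 2)*(j + 3)*(j + 3)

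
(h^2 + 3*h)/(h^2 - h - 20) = h*(h + 3)/(h^2 - h - 20)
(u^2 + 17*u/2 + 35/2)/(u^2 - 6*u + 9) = (2*u^2 + 17*u + 35)/(2*(u^2 - 6*u + 9))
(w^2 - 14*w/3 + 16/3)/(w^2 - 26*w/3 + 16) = (w - 2)/(w - 6)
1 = 1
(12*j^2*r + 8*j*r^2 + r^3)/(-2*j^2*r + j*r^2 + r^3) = (6*j + r)/(-j + r)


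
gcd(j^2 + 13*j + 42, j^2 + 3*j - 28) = j + 7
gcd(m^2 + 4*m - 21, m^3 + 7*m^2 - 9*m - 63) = m^2 + 4*m - 21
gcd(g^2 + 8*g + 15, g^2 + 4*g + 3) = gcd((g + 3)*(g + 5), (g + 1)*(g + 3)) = g + 3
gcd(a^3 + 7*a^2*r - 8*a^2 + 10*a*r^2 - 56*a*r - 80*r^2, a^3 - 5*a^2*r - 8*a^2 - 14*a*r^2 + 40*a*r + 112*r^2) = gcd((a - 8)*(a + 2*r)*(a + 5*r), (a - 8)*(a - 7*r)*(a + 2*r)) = a^2 + 2*a*r - 8*a - 16*r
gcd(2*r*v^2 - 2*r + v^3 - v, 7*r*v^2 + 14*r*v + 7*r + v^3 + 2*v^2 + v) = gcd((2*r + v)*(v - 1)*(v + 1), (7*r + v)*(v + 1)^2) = v + 1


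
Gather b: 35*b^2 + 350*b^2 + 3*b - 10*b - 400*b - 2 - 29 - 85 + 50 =385*b^2 - 407*b - 66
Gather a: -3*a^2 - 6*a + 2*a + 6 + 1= -3*a^2 - 4*a + 7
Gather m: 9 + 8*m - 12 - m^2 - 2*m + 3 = -m^2 + 6*m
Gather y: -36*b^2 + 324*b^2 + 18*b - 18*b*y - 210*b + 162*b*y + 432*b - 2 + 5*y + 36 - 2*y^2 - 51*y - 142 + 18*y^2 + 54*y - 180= 288*b^2 + 240*b + 16*y^2 + y*(144*b + 8) - 288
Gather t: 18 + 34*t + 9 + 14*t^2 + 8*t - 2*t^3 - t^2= -2*t^3 + 13*t^2 + 42*t + 27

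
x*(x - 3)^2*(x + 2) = x^4 - 4*x^3 - 3*x^2 + 18*x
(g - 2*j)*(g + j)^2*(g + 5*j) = g^4 + 5*g^3*j - 3*g^2*j^2 - 17*g*j^3 - 10*j^4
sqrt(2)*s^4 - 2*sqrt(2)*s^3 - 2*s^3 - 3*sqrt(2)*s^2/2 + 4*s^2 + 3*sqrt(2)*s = s*(s - 2)*(s - 3*sqrt(2)/2)*(sqrt(2)*s + 1)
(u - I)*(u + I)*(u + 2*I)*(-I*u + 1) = -I*u^4 + 3*u^3 + I*u^2 + 3*u + 2*I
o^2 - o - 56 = (o - 8)*(o + 7)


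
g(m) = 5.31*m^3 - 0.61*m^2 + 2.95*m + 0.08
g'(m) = 15.93*m^2 - 1.22*m + 2.95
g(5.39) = 829.76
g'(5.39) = 459.17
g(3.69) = 269.45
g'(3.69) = 215.35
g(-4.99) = -689.61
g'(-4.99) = 405.70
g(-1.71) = -33.30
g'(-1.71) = 51.62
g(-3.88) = -330.71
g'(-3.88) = 247.50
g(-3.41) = -227.62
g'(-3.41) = 192.35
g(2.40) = 77.05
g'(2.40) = 91.78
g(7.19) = 1963.46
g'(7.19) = 817.70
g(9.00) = 3848.21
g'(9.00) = 1282.30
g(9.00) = 3848.21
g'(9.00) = 1282.30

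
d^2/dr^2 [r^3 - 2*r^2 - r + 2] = 6*r - 4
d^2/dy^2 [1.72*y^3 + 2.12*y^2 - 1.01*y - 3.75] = 10.32*y + 4.24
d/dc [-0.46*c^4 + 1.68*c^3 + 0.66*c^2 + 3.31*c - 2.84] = -1.84*c^3 + 5.04*c^2 + 1.32*c + 3.31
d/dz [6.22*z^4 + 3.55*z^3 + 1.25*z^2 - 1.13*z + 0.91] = 24.88*z^3 + 10.65*z^2 + 2.5*z - 1.13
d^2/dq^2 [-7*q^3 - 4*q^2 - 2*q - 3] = -42*q - 8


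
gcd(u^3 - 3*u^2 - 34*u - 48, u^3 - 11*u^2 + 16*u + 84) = u + 2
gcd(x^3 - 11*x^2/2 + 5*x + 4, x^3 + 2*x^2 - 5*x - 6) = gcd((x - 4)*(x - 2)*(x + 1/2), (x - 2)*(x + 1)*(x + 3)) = x - 2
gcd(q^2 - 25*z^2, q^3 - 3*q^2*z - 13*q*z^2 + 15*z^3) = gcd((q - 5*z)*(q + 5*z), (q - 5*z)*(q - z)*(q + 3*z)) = -q + 5*z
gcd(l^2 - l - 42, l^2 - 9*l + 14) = l - 7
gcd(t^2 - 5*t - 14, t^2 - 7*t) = t - 7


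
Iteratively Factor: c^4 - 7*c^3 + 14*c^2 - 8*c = (c - 1)*(c^3 - 6*c^2 + 8*c) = (c - 4)*(c - 1)*(c^2 - 2*c) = c*(c - 4)*(c - 1)*(c - 2)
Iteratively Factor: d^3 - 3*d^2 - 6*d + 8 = (d - 1)*(d^2 - 2*d - 8) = (d - 4)*(d - 1)*(d + 2)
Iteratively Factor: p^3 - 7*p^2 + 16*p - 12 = (p - 2)*(p^2 - 5*p + 6) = (p - 2)^2*(p - 3)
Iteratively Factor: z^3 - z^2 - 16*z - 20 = (z + 2)*(z^2 - 3*z - 10) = (z + 2)^2*(z - 5)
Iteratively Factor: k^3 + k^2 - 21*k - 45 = (k + 3)*(k^2 - 2*k - 15) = (k + 3)^2*(k - 5)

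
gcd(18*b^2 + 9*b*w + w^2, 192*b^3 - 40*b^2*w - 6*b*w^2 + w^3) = 6*b + w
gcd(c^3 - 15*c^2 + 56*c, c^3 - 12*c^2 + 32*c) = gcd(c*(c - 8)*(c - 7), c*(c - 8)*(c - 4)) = c^2 - 8*c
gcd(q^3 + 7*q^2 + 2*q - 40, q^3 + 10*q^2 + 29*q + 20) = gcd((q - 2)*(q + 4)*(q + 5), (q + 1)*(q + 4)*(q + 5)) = q^2 + 9*q + 20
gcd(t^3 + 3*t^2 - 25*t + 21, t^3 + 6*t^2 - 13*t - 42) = t^2 + 4*t - 21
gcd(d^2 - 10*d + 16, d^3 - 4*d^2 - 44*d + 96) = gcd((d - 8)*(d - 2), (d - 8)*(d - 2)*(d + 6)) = d^2 - 10*d + 16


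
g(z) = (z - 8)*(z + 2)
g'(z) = 2*z - 6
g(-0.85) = -10.18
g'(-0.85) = -7.70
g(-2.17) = 1.73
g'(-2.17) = -10.34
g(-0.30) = -14.11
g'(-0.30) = -6.60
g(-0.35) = -13.78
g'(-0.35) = -6.70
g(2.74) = -24.93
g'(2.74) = -0.52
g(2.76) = -24.94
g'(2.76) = -0.48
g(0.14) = -16.82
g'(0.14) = -5.72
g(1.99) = -23.98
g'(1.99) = -2.02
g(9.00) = 11.00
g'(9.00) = 12.00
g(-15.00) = 299.00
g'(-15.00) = -36.00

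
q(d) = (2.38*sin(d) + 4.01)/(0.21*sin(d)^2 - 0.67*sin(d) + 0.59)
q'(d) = (-0.42*sin(d)*cos(d) + 0.67*cos(d))*(2.38*sin(d) + 4.01)/(0.21*sin(d)^2 - 0.67*sin(d) + 0.59)^2 + 2.38*cos(d)/(0.21*sin(d)^2 - 0.67*sin(d) + 0.59)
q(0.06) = 7.54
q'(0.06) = 13.13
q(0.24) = 10.34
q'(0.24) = 18.16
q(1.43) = 48.05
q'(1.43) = 15.46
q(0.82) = 27.07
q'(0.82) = 39.20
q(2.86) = 11.12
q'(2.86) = -19.52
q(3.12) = 7.06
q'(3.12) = -12.23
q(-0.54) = 2.81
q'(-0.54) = 4.22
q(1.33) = 46.01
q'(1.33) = 25.07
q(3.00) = 8.70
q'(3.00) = -15.24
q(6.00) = 4.21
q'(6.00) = 6.89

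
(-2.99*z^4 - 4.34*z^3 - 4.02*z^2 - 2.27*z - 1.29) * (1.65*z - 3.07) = -4.9335*z^5 + 2.0183*z^4 + 6.6908*z^3 + 8.5959*z^2 + 4.8404*z + 3.9603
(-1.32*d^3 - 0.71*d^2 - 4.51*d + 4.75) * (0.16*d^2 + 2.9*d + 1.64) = -0.2112*d^5 - 3.9416*d^4 - 4.9454*d^3 - 13.4834*d^2 + 6.3786*d + 7.79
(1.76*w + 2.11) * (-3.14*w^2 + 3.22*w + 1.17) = -5.5264*w^3 - 0.9582*w^2 + 8.8534*w + 2.4687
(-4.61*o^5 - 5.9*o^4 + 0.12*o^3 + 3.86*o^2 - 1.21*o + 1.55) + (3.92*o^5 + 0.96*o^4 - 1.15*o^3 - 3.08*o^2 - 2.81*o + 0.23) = -0.69*o^5 - 4.94*o^4 - 1.03*o^3 + 0.78*o^2 - 4.02*o + 1.78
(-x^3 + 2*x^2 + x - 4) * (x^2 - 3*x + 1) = -x^5 + 5*x^4 - 6*x^3 - 5*x^2 + 13*x - 4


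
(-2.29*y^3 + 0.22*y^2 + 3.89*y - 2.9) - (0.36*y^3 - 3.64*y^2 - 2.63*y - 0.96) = -2.65*y^3 + 3.86*y^2 + 6.52*y - 1.94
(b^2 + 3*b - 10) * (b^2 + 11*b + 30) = b^4 + 14*b^3 + 53*b^2 - 20*b - 300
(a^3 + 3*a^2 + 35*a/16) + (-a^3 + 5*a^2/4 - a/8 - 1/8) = 17*a^2/4 + 33*a/16 - 1/8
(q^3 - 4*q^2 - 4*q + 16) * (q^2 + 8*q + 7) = q^5 + 4*q^4 - 29*q^3 - 44*q^2 + 100*q + 112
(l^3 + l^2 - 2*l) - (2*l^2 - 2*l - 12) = l^3 - l^2 + 12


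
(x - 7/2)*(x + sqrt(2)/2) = x^2 - 7*x/2 + sqrt(2)*x/2 - 7*sqrt(2)/4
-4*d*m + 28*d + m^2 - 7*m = (-4*d + m)*(m - 7)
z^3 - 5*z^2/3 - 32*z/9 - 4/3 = (z - 3)*(z + 2/3)^2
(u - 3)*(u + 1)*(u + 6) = u^3 + 4*u^2 - 15*u - 18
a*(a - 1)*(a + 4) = a^3 + 3*a^2 - 4*a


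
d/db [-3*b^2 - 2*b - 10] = -6*b - 2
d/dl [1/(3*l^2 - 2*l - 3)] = 2*(1 - 3*l)/(-3*l^2 + 2*l + 3)^2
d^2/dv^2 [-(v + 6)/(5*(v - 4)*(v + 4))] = 2*(-v^3 - 18*v^2 - 48*v - 96)/(5*(v^6 - 48*v^4 + 768*v^2 - 4096))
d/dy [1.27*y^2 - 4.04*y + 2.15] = 2.54*y - 4.04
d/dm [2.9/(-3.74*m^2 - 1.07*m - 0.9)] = (21.692*m + 3.103)/(3.74*m^2 + 1.07*m + 0.9)^2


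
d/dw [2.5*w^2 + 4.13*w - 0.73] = 5.0*w + 4.13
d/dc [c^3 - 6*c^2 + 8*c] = 3*c^2 - 12*c + 8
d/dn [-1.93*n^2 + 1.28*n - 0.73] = 1.28 - 3.86*n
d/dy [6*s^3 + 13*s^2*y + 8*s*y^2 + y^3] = 13*s^2 + 16*s*y + 3*y^2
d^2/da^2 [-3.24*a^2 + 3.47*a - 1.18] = -6.48000000000000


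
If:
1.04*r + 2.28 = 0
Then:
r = -2.19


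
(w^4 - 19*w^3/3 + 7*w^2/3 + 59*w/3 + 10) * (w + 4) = w^5 - 7*w^4/3 - 23*w^3 + 29*w^2 + 266*w/3 + 40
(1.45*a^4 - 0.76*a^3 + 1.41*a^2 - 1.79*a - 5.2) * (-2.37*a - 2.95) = -3.4365*a^5 - 2.4763*a^4 - 1.0997*a^3 + 0.0827999999999998*a^2 + 17.6045*a + 15.34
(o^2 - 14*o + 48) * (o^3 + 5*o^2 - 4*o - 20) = o^5 - 9*o^4 - 26*o^3 + 276*o^2 + 88*o - 960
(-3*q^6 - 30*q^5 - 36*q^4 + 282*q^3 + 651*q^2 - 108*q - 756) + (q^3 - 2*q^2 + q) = -3*q^6 - 30*q^5 - 36*q^4 + 283*q^3 + 649*q^2 - 107*q - 756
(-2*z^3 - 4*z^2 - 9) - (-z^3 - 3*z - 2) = -z^3 - 4*z^2 + 3*z - 7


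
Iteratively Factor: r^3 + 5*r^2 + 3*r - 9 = (r - 1)*(r^2 + 6*r + 9) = (r - 1)*(r + 3)*(r + 3)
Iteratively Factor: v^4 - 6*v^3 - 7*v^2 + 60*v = (v)*(v^3 - 6*v^2 - 7*v + 60) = v*(v - 5)*(v^2 - v - 12) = v*(v - 5)*(v + 3)*(v - 4)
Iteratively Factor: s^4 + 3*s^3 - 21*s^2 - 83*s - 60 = (s - 5)*(s^3 + 8*s^2 + 19*s + 12) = (s - 5)*(s + 4)*(s^2 + 4*s + 3) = (s - 5)*(s + 3)*(s + 4)*(s + 1)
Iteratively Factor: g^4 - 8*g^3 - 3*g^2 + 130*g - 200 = (g - 5)*(g^3 - 3*g^2 - 18*g + 40) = (g - 5)^2*(g^2 + 2*g - 8) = (g - 5)^2*(g + 4)*(g - 2)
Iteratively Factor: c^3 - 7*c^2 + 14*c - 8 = (c - 4)*(c^2 - 3*c + 2) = (c - 4)*(c - 2)*(c - 1)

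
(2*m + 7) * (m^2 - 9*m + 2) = 2*m^3 - 11*m^2 - 59*m + 14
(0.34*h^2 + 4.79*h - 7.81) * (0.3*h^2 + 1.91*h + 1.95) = 0.102*h^4 + 2.0864*h^3 + 7.4689*h^2 - 5.5766*h - 15.2295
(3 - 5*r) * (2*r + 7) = -10*r^2 - 29*r + 21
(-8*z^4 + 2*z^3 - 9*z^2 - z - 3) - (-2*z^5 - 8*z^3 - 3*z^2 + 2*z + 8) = 2*z^5 - 8*z^4 + 10*z^3 - 6*z^2 - 3*z - 11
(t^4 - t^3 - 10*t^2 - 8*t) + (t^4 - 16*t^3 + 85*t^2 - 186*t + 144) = 2*t^4 - 17*t^3 + 75*t^2 - 194*t + 144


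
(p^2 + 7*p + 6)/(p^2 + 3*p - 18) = (p + 1)/(p - 3)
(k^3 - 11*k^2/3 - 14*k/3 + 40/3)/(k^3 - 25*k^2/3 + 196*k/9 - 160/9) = 3*(k + 2)/(3*k - 8)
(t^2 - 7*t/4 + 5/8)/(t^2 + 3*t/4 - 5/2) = (t - 1/2)/(t + 2)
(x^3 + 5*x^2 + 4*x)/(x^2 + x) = x + 4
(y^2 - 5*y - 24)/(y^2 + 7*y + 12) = (y - 8)/(y + 4)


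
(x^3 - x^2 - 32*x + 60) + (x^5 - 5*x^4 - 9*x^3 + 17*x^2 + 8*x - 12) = x^5 - 5*x^4 - 8*x^3 + 16*x^2 - 24*x + 48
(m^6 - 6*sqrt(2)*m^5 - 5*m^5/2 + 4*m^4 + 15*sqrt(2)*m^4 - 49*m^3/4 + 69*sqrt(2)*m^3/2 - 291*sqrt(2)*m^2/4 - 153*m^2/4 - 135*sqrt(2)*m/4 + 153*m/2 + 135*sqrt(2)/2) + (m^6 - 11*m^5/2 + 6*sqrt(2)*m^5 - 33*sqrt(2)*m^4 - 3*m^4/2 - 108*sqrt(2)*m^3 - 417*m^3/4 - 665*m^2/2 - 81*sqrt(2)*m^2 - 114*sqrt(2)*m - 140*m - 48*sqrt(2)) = 2*m^6 - 8*m^5 - 18*sqrt(2)*m^4 + 5*m^4/2 - 233*m^3/2 - 147*sqrt(2)*m^3/2 - 1483*m^2/4 - 615*sqrt(2)*m^2/4 - 591*sqrt(2)*m/4 - 127*m/2 + 39*sqrt(2)/2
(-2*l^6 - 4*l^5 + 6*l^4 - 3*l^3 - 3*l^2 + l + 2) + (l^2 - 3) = -2*l^6 - 4*l^5 + 6*l^4 - 3*l^3 - 2*l^2 + l - 1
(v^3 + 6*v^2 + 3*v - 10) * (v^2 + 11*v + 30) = v^5 + 17*v^4 + 99*v^3 + 203*v^2 - 20*v - 300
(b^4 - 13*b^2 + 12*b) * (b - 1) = b^5 - b^4 - 13*b^3 + 25*b^2 - 12*b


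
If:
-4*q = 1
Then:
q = -1/4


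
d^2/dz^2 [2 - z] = 0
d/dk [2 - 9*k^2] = -18*k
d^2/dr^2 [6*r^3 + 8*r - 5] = 36*r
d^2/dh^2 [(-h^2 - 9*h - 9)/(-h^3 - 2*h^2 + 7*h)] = 2*(h^6 + 27*h^5 + 129*h^4 + 257*h^3 - 81*h^2 - 378*h + 441)/(h^3*(h^6 + 6*h^5 - 9*h^4 - 76*h^3 + 63*h^2 + 294*h - 343))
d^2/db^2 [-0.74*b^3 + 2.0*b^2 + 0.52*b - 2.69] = 4.0 - 4.44*b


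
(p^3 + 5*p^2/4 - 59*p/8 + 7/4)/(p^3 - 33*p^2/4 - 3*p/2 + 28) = (8*p^2 + 26*p - 7)/(2*(4*p^2 - 25*p - 56))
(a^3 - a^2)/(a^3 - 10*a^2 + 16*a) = a*(a - 1)/(a^2 - 10*a + 16)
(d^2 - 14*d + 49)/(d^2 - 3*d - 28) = (d - 7)/(d + 4)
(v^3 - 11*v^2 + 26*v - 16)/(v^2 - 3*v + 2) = v - 8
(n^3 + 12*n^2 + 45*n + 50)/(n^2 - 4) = (n^2 + 10*n + 25)/(n - 2)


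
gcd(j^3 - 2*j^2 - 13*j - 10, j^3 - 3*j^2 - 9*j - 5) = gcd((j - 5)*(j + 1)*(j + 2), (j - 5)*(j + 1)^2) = j^2 - 4*j - 5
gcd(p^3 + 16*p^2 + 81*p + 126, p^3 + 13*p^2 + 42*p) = p^2 + 13*p + 42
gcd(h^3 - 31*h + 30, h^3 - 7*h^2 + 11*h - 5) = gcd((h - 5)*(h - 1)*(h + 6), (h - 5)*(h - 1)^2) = h^2 - 6*h + 5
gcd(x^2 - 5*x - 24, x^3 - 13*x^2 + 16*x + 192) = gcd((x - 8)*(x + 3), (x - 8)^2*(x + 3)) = x^2 - 5*x - 24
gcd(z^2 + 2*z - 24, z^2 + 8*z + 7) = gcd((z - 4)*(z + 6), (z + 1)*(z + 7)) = 1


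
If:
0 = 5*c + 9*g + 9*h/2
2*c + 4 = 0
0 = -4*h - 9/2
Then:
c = -2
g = 241/144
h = -9/8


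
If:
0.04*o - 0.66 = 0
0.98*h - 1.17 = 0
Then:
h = 1.19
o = 16.50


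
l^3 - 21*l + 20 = (l - 4)*(l - 1)*(l + 5)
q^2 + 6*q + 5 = (q + 1)*(q + 5)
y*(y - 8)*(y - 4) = y^3 - 12*y^2 + 32*y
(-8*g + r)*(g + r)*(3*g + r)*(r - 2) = -24*g^3*r + 48*g^3 - 29*g^2*r^2 + 58*g^2*r - 4*g*r^3 + 8*g*r^2 + r^4 - 2*r^3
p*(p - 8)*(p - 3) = p^3 - 11*p^2 + 24*p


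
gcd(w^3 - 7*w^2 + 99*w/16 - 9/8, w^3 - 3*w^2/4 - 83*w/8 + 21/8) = w - 1/4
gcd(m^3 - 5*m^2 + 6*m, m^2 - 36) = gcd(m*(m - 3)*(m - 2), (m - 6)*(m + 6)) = 1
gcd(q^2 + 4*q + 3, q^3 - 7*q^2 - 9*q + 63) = q + 3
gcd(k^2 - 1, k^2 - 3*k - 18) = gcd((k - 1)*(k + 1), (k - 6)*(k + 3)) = 1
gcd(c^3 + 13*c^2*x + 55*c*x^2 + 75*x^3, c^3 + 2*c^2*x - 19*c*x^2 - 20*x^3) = c + 5*x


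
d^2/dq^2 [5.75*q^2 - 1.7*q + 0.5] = 11.5000000000000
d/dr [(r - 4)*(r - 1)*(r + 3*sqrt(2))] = 3*r^2 - 10*r + 6*sqrt(2)*r - 15*sqrt(2) + 4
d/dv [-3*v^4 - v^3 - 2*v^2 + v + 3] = -12*v^3 - 3*v^2 - 4*v + 1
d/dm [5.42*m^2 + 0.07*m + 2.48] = 10.84*m + 0.07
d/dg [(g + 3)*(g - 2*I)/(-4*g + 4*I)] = (-g^2 + 2*I*g + 2 - 3*I)/(4*(g^2 - 2*I*g - 1))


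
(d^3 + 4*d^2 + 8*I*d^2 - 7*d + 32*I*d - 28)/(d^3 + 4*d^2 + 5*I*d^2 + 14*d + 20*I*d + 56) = (d + I)/(d - 2*I)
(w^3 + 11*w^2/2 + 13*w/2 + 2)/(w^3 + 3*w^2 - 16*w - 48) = (w^2 + 3*w/2 + 1/2)/(w^2 - w - 12)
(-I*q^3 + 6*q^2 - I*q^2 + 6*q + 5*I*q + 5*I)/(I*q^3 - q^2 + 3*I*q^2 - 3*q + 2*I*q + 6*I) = (-q^3 - q^2*(1 + 6*I) + q*(5 - 6*I) + 5)/(q^3 + q^2*(3 + I) + q*(2 + 3*I) + 6)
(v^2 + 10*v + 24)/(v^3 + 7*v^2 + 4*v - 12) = (v + 4)/(v^2 + v - 2)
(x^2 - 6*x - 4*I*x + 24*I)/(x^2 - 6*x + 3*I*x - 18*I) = (x - 4*I)/(x + 3*I)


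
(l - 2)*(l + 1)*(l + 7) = l^3 + 6*l^2 - 9*l - 14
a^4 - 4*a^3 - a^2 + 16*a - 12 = (a - 3)*(a - 2)*(a - 1)*(a + 2)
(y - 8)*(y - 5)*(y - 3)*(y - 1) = y^4 - 17*y^3 + 95*y^2 - 199*y + 120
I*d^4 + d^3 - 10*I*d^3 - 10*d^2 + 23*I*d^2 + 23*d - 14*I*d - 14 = (d - 7)*(d - 2)*(d - I)*(I*d - I)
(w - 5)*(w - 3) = w^2 - 8*w + 15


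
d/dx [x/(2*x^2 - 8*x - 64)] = (x^2/2 - x*(x - 2) - 2*x - 16)/(-x^2 + 4*x + 32)^2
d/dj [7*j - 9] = 7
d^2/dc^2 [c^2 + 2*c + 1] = 2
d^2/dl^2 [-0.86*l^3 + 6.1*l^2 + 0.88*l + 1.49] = 12.2 - 5.16*l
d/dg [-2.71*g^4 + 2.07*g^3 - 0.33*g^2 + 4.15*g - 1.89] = -10.84*g^3 + 6.21*g^2 - 0.66*g + 4.15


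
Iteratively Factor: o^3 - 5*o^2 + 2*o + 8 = (o - 2)*(o^2 - 3*o - 4) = (o - 2)*(o + 1)*(o - 4)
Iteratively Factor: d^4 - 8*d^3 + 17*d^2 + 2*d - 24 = (d - 2)*(d^3 - 6*d^2 + 5*d + 12) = (d - 4)*(d - 2)*(d^2 - 2*d - 3) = (d - 4)*(d - 2)*(d + 1)*(d - 3)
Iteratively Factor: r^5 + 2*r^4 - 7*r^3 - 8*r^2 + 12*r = (r)*(r^4 + 2*r^3 - 7*r^2 - 8*r + 12) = r*(r - 1)*(r^3 + 3*r^2 - 4*r - 12) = r*(r - 2)*(r - 1)*(r^2 + 5*r + 6) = r*(r - 2)*(r - 1)*(r + 2)*(r + 3)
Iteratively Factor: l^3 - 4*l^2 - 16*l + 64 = (l + 4)*(l^2 - 8*l + 16) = (l - 4)*(l + 4)*(l - 4)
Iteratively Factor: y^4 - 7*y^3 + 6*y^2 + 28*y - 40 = (y - 2)*(y^3 - 5*y^2 - 4*y + 20) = (y - 2)^2*(y^2 - 3*y - 10) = (y - 2)^2*(y + 2)*(y - 5)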